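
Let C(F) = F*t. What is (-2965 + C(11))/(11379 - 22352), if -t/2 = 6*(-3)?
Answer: 2569/10973 ≈ 0.23412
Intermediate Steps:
t = 36 (t = -12*(-3) = -2*(-18) = 36)
C(F) = 36*F (C(F) = F*36 = 36*F)
(-2965 + C(11))/(11379 - 22352) = (-2965 + 36*11)/(11379 - 22352) = (-2965 + 396)/(-10973) = -2569*(-1/10973) = 2569/10973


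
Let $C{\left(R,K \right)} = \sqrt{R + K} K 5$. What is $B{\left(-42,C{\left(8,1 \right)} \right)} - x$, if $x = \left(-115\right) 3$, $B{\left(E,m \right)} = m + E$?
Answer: $318$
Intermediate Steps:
$C{\left(R,K \right)} = 5 K \sqrt{K + R}$ ($C{\left(R,K \right)} = \sqrt{K + R} K 5 = K \sqrt{K + R} 5 = 5 K \sqrt{K + R}$)
$B{\left(E,m \right)} = E + m$
$x = -345$
$B{\left(-42,C{\left(8,1 \right)} \right)} - x = \left(-42 + 5 \cdot 1 \sqrt{1 + 8}\right) - -345 = \left(-42 + 5 \cdot 1 \sqrt{9}\right) + 345 = \left(-42 + 5 \cdot 1 \cdot 3\right) + 345 = \left(-42 + 15\right) + 345 = -27 + 345 = 318$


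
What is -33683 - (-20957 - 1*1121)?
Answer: -11605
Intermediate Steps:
-33683 - (-20957 - 1*1121) = -33683 - (-20957 - 1121) = -33683 - 1*(-22078) = -33683 + 22078 = -11605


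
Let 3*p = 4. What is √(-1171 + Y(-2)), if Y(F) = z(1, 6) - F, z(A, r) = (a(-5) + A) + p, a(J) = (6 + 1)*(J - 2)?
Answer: I*√10941/3 ≈ 34.866*I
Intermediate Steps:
p = 4/3 (p = (⅓)*4 = 4/3 ≈ 1.3333)
a(J) = -14 + 7*J (a(J) = 7*(-2 + J) = -14 + 7*J)
z(A, r) = -143/3 + A (z(A, r) = ((-14 + 7*(-5)) + A) + 4/3 = ((-14 - 35) + A) + 4/3 = (-49 + A) + 4/3 = -143/3 + A)
Y(F) = -140/3 - F (Y(F) = (-143/3 + 1) - F = -140/3 - F)
√(-1171 + Y(-2)) = √(-1171 + (-140/3 - 1*(-2))) = √(-1171 + (-140/3 + 2)) = √(-1171 - 134/3) = √(-3647/3) = I*√10941/3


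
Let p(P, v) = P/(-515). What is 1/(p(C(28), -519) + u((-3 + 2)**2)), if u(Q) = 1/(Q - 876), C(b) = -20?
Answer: 90125/3397 ≈ 26.531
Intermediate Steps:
u(Q) = 1/(-876 + Q)
p(P, v) = -P/515 (p(P, v) = P*(-1/515) = -P/515)
1/(p(C(28), -519) + u((-3 + 2)**2)) = 1/(-1/515*(-20) + 1/(-876 + (-3 + 2)**2)) = 1/(4/103 + 1/(-876 + (-1)**2)) = 1/(4/103 + 1/(-876 + 1)) = 1/(4/103 + 1/(-875)) = 1/(4/103 - 1/875) = 1/(3397/90125) = 90125/3397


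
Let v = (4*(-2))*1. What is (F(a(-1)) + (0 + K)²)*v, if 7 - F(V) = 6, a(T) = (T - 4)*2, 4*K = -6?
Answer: -26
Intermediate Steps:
K = -3/2 (K = (¼)*(-6) = -3/2 ≈ -1.5000)
a(T) = -8 + 2*T (a(T) = (-4 + T)*2 = -8 + 2*T)
F(V) = 1 (F(V) = 7 - 1*6 = 7 - 6 = 1)
v = -8 (v = -8*1 = -8)
(F(a(-1)) + (0 + K)²)*v = (1 + (0 - 3/2)²)*(-8) = (1 + (-3/2)²)*(-8) = (1 + 9/4)*(-8) = (13/4)*(-8) = -26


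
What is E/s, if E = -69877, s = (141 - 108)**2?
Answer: -69877/1089 ≈ -64.166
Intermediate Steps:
s = 1089 (s = 33**2 = 1089)
E/s = -69877/1089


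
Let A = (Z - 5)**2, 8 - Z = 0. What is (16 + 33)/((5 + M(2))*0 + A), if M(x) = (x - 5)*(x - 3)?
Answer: 49/9 ≈ 5.4444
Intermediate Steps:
M(x) = (-5 + x)*(-3 + x)
Z = 8 (Z = 8 - 1*0 = 8 + 0 = 8)
A = 9 (A = (8 - 5)**2 = 3**2 = 9)
(16 + 33)/((5 + M(2))*0 + A) = (16 + 33)/((5 + (15 + 2**2 - 8*2))*0 + 9) = 49/((5 + (15 + 4 - 16))*0 + 9) = 49/((5 + 3)*0 + 9) = 49/(8*0 + 9) = 49/(0 + 9) = 49/9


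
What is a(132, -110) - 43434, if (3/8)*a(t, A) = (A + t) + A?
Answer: -131006/3 ≈ -43669.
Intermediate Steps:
a(t, A) = 8*t/3 + 16*A/3 (a(t, A) = 8*((A + t) + A)/3 = 8*(t + 2*A)/3 = 8*t/3 + 16*A/3)
a(132, -110) - 43434 = ((8/3)*132 + (16/3)*(-110)) - 43434 = (352 - 1760/3) - 43434 = -704/3 - 43434 = -131006/3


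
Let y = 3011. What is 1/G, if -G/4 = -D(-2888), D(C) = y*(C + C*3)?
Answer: -1/139132288 ≈ -7.1874e-9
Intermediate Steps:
D(C) = 12044*C (D(C) = 3011*(C + C*3) = 3011*(C + 3*C) = 3011*(4*C) = 12044*C)
G = -139132288 (G = -(-4)*12044*(-2888) = -(-4)*(-34783072) = -4*34783072 = -139132288)
1/G = 1/(-139132288) = -1/139132288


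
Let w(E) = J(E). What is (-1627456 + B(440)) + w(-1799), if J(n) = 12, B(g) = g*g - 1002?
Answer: -1434846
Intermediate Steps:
B(g) = -1002 + g**2 (B(g) = g**2 - 1002 = -1002 + g**2)
w(E) = 12
(-1627456 + B(440)) + w(-1799) = (-1627456 + (-1002 + 440**2)) + 12 = (-1627456 + (-1002 + 193600)) + 12 = (-1627456 + 192598) + 12 = -1434858 + 12 = -1434846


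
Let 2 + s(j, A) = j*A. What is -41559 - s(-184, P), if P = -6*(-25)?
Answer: -13957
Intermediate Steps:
P = 150
s(j, A) = -2 + A*j (s(j, A) = -2 + j*A = -2 + A*j)
-41559 - s(-184, P) = -41559 - (-2 + 150*(-184)) = -41559 - (-2 - 27600) = -41559 - 1*(-27602) = -41559 + 27602 = -13957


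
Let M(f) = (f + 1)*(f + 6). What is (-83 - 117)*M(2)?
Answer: -4800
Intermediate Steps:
M(f) = (1 + f)*(6 + f)
(-83 - 117)*M(2) = (-83 - 117)*(6 + 2² + 7*2) = -200*(6 + 4 + 14) = -200*24 = -4800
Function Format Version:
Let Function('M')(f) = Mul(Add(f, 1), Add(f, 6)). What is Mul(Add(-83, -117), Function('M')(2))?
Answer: -4800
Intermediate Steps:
Function('M')(f) = Mul(Add(1, f), Add(6, f))
Mul(Add(-83, -117), Function('M')(2)) = Mul(Add(-83, -117), Add(6, Pow(2, 2), Mul(7, 2))) = Mul(-200, Add(6, 4, 14)) = Mul(-200, 24) = -4800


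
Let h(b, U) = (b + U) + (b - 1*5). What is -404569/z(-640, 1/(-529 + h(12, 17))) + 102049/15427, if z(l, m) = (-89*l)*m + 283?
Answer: -3068528916368/1273637693 ≈ -2409.3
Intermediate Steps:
h(b, U) = -5 + U + 2*b (h(b, U) = (U + b) + (b - 5) = (U + b) + (-5 + b) = -5 + U + 2*b)
z(l, m) = 283 - 89*l*m (z(l, m) = -89*l*m + 283 = 283 - 89*l*m)
-404569/z(-640, 1/(-529 + h(12, 17))) + 102049/15427 = -404569/(283 - 89*(-640)/(-529 + (-5 + 17 + 2*12))) + 102049/15427 = -404569/(283 - 89*(-640)/(-529 + (-5 + 17 + 24))) + 102049*(1/15427) = -404569/(283 - 89*(-640)/(-529 + 36)) + 102049/15427 = -404569/(283 - 89*(-640)/(-493)) + 102049/15427 = -404569/(283 - 89*(-640)*(-1/493)) + 102049/15427 = -404569/(283 - 56960/493) + 102049/15427 = -404569/82559/493 + 102049/15427 = -404569*493/82559 + 102049/15427 = -199452517/82559 + 102049/15427 = -3068528916368/1273637693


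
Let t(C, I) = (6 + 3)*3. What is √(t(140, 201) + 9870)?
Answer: √9897 ≈ 99.484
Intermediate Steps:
t(C, I) = 27 (t(C, I) = 9*3 = 27)
√(t(140, 201) + 9870) = √(27 + 9870) = √9897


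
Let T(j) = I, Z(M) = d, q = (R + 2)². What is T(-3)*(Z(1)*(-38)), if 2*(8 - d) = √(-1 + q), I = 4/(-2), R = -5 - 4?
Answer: 608 - 152*√3 ≈ 344.73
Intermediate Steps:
R = -9
q = 49 (q = (-9 + 2)² = (-7)² = 49)
I = -2 (I = 4*(-½) = -2)
d = 8 - 2*√3 (d = 8 - √(-1 + 49)/2 = 8 - 2*√3 ≈ 4.5359)
Z(M) = 8 - 2*√3
T(j) = -2
T(-3)*(Z(1)*(-38)) = -2*(8 - 2*√3)*(-38) = -2*(-304 + 76*√3) = 608 - 152*√3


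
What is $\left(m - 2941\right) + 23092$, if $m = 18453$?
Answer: $38604$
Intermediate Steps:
$\left(m - 2941\right) + 23092 = \left(18453 - 2941\right) + 23092 = 15512 + 23092 = 38604$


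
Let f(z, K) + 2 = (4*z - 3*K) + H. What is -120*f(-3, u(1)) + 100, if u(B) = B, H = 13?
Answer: 580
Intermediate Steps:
f(z, K) = 11 - 3*K + 4*z (f(z, K) = -2 + ((4*z - 3*K) + 13) = -2 + ((-3*K + 4*z) + 13) = -2 + (13 - 3*K + 4*z) = 11 - 3*K + 4*z)
-120*f(-3, u(1)) + 100 = -120*(11 - 3*1 + 4*(-3)) + 100 = -120*(11 - 3 - 12) + 100 = -120*(-4) + 100 = 480 + 100 = 580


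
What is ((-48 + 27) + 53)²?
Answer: 1024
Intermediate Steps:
((-48 + 27) + 53)² = (-21 + 53)² = 32² = 1024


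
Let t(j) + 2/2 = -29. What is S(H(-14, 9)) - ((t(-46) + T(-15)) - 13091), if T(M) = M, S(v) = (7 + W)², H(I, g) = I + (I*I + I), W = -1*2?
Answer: 13161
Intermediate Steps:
t(j) = -30 (t(j) = -1 - 29 = -30)
W = -2
H(I, g) = I² + 2*I (H(I, g) = I + (I² + I) = I + (I + I²) = I² + 2*I)
S(v) = 25 (S(v) = (7 - 2)² = 5² = 25)
S(H(-14, 9)) - ((t(-46) + T(-15)) - 13091) = 25 - ((-30 - 15) - 13091) = 25 - (-45 - 13091) = 25 - 1*(-13136) = 25 + 13136 = 13161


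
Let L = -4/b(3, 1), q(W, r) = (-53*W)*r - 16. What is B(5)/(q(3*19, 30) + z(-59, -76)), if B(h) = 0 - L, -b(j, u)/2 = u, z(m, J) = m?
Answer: 2/90705 ≈ 2.2049e-5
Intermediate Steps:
b(j, u) = -2*u
q(W, r) = -16 - 53*W*r (q(W, r) = -53*W*r - 16 = -16 - 53*W*r)
L = 2 (L = -4/((-2*1)) = -4/(-2) = -4*(-½) = 2)
B(h) = -2 (B(h) = 0 - 1*2 = 0 - 2 = -2)
B(5)/(q(3*19, 30) + z(-59, -76)) = -2/((-16 - 53*3*19*30) - 59) = -2/((-16 - 53*57*30) - 59) = -2/((-16 - 90630) - 59) = -2/(-90646 - 59) = -2/(-90705) = -1/90705*(-2) = 2/90705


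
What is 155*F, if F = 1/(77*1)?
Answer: 155/77 ≈ 2.0130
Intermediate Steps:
F = 1/77 ≈ 0.012987
155*F = 155*(1/77) = 155/77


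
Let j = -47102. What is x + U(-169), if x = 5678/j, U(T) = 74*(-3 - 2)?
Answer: -8716709/23551 ≈ -370.12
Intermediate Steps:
U(T) = -370 (U(T) = 74*(-5) = -370)
x = -2839/23551 (x = 5678/(-47102) = 5678*(-1/47102) = -2839/23551 ≈ -0.12055)
x + U(-169) = -2839/23551 - 370 = -8716709/23551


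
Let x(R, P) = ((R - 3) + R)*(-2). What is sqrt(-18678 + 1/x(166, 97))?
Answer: 5*I*sqrt(323476090)/658 ≈ 136.67*I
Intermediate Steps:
x(R, P) = 6 - 4*R (x(R, P) = ((-3 + R) + R)*(-2) = (-3 + 2*R)*(-2) = 6 - 4*R)
sqrt(-18678 + 1/x(166, 97)) = sqrt(-18678 + 1/(6 - 4*166)) = sqrt(-18678 + 1/(6 - 664)) = sqrt(-18678 + 1/(-658)) = sqrt(-18678 - 1/658) = sqrt(-12290125/658) = 5*I*sqrt(323476090)/658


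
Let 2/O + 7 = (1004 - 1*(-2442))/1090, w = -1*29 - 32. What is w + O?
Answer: -64351/1046 ≈ -61.521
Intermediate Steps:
w = -61 (w = -29 - 32 = -61)
O = -545/1046 (O = 2/(-7 + (1004 - 1*(-2442))/1090) = 2/(-7 + (1004 + 2442)*(1/1090)) = 2/(-7 + 3446*(1/1090)) = 2/(-7 + 1723/545) = 2/(-2092/545) = 2*(-545/2092) = -545/1046 ≈ -0.52103)
w + O = -61 - 545/1046 = -64351/1046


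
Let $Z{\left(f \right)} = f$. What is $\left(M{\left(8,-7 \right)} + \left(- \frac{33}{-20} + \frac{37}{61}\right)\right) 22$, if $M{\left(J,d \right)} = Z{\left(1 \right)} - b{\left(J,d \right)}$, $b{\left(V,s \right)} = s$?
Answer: $\frac{137643}{610} \approx 225.64$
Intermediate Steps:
$M{\left(J,d \right)} = 1 - d$
$\left(M{\left(8,-7 \right)} + \left(- \frac{33}{-20} + \frac{37}{61}\right)\right) 22 = \left(\left(1 - -7\right) + \left(- \frac{33}{-20} + \frac{37}{61}\right)\right) 22 = \left(\left(1 + 7\right) + \left(\left(-33\right) \left(- \frac{1}{20}\right) + 37 \cdot \frac{1}{61}\right)\right) 22 = \left(8 + \left(\frac{33}{20} + \frac{37}{61}\right)\right) 22 = \left(8 + \frac{2753}{1220}\right) 22 = \frac{12513}{1220} \cdot 22 = \frac{137643}{610}$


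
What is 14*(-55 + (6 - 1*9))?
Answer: -812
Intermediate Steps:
14*(-55 + (6 - 1*9)) = 14*(-55 + (6 - 9)) = 14*(-55 - 3) = 14*(-58) = -812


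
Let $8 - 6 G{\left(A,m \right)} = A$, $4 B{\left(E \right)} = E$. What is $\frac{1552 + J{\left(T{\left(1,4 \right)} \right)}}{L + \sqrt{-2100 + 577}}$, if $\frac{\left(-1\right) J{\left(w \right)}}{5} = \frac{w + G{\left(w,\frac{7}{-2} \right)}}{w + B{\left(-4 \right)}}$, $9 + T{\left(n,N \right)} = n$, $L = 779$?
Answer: $\frac{8145224}{4106457} - \frac{10456 i \sqrt{1523}}{4106457} \approx 1.9835 - 0.099368 i$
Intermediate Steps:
$T{\left(n,N \right)} = -9 + n$
$B{\left(E \right)} = \frac{E}{4}$
$G{\left(A,m \right)} = \frac{4}{3} - \frac{A}{6}$
$J{\left(w \right)} = - \frac{5 \left(\frac{4}{3} + \frac{5 w}{6}\right)}{-1 + w}$ ($J{\left(w \right)} = - 5 \frac{w - \left(- \frac{4}{3} + \frac{w}{6}\right)}{w + \frac{1}{4} \left(-4\right)} = - 5 \frac{\frac{4}{3} + \frac{5 w}{6}}{w - 1} = - 5 \frac{\frac{4}{3} + \frac{5 w}{6}}{-1 + w} = - \frac{5 \left(\frac{4}{3} + \frac{5 w}{6}\right)}{-1 + w}$)
$\frac{1552 + J{\left(T{\left(1,4 \right)} \right)}}{L + \sqrt{-2100 + 577}} = \frac{1552 + \frac{5 \left(-8 - 5 \left(-9 + 1\right)\right)}{6 \left(-1 + \left(-9 + 1\right)\right)}}{779 + \sqrt{-2100 + 577}} = \frac{1552 + \frac{5 \left(-8 - -40\right)}{6 \left(-1 - 8\right)}}{779 + \sqrt{-1523}} = \frac{1552 + \frac{5 \left(-8 + 40\right)}{6 \left(-9\right)}}{779 + i \sqrt{1523}} = \frac{1552 + \frac{5}{6} \left(- \frac{1}{9}\right) 32}{779 + i \sqrt{1523}} = \frac{1552 - \frac{80}{27}}{779 + i \sqrt{1523}} = \frac{41824}{27 \left(779 + i \sqrt{1523}\right)}$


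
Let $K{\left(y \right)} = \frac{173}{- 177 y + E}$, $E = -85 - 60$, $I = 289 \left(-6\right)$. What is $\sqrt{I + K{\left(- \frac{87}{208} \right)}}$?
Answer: $\frac{i \sqrt{378347427638}}{14761} \approx 41.671 i$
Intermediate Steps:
$I = -1734$
$E = -145$ ($E = -85 - 60 = -145$)
$K{\left(y \right)} = \frac{173}{-145 - 177 y}$ ($K{\left(y \right)} = \frac{173}{- 177 y - 145} = \frac{173}{-145 - 177 y}$)
$\sqrt{I + K{\left(- \frac{87}{208} \right)}} = \sqrt{-1734 - \frac{173}{145 + 177 \left(- \frac{87}{208}\right)}} = \sqrt{-1734 - \frac{173}{145 - \frac{15399}{208}}} = \sqrt{-1734 - \frac{173}{\frac{14761}{208}}} = \sqrt{-1734 - \frac{35984}{14761}} = \sqrt{- \frac{25631558}{14761}} = \frac{i \sqrt{378347427638}}{14761}$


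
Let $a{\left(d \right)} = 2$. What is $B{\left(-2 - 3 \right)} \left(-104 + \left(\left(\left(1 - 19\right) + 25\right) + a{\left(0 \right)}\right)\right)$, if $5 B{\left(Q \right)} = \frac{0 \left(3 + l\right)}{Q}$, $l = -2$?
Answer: $0$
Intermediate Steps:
$B{\left(Q \right)} = 0$ ($B{\left(Q \right)} = \frac{0 \left(3 - 2\right) \frac{1}{Q}}{5} = \frac{0 \cdot 1 \frac{1}{Q}}{5} = \frac{0 \frac{1}{Q}}{5} = \frac{1}{5} \cdot 0 = 0$)
$B{\left(-2 - 3 \right)} \left(-104 + \left(\left(\left(1 - 19\right) + 25\right) + a{\left(0 \right)}\right)\right) = 0 \left(-104 + \left(\left(\left(1 - 19\right) + 25\right) + 2\right)\right) = 0 \left(-104 + \left(\left(-18 + 25\right) + 2\right)\right) = 0 \left(-104 + \left(7 + 2\right)\right) = 0 \left(-104 + 9\right) = 0 \left(-95\right) = 0$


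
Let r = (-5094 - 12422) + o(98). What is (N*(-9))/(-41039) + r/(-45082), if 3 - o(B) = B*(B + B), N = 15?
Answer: 1513079189/1850120198 ≈ 0.81783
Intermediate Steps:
o(B) = 3 - 2*B² (o(B) = 3 - B*(B + B) = 3 - B*2*B = 3 - 2*B²)
r = -36721 (r = (-5094 - 12422) + (3 - 2*98²) = -17516 + (3 - 2*9604) = -17516 + (3 - 19208) = -17516 - 19205 = -36721)
(N*(-9))/(-41039) + r/(-45082) = (15*(-9))/(-41039) - 36721/(-45082) = -135*(-1/41039) - 36721*(-1/45082) = 135/41039 + 36721/45082 = 1513079189/1850120198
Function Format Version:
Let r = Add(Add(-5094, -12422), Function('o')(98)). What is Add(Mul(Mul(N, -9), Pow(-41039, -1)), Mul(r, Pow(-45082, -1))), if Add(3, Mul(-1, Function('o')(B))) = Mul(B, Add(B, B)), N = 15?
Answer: Rational(1513079189, 1850120198) ≈ 0.81783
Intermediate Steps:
Function('o')(B) = Add(3, Mul(-2, Pow(B, 2))) (Function('o')(B) = Add(3, Mul(-1, Mul(B, Add(B, B)))) = Add(3, Mul(-1, Mul(B, Mul(2, B)))) = Add(3, Mul(-1, Mul(2, Pow(B, 2)))) = Add(3, Mul(-2, Pow(B, 2))))
r = -36721 (r = Add(Add(-5094, -12422), Add(3, Mul(-2, Pow(98, 2)))) = Add(-17516, Add(3, Mul(-2, 9604))) = Add(-17516, Add(3, -19208)) = Add(-17516, -19205) = -36721)
Add(Mul(Mul(N, -9), Pow(-41039, -1)), Mul(r, Pow(-45082, -1))) = Add(Mul(Mul(15, -9), Pow(-41039, -1)), Mul(-36721, Pow(-45082, -1))) = Add(Mul(-135, Rational(-1, 41039)), Mul(-36721, Rational(-1, 45082))) = Add(Rational(135, 41039), Rational(36721, 45082)) = Rational(1513079189, 1850120198)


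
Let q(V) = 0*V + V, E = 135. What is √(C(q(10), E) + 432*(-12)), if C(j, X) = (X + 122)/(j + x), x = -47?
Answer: I*√7106405/37 ≈ 72.048*I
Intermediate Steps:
q(V) = V (q(V) = 0 + V = V)
C(j, X) = (122 + X)/(-47 + j) (C(j, X) = (X + 122)/(j - 47) = (122 + X)/(-47 + j))
√(C(q(10), E) + 432*(-12)) = √((122 + 135)/(-47 + 10) + 432*(-12)) = √(257/(-37) - 5184) = √(-1/37*257 - 5184) = √(-257/37 - 5184) = √(-192065/37) = I*√7106405/37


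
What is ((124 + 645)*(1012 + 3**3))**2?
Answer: 638386618081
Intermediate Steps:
((124 + 645)*(1012 + 3**3))**2 = (769*(1012 + 27))**2 = (769*1039)**2 = 798991**2 = 638386618081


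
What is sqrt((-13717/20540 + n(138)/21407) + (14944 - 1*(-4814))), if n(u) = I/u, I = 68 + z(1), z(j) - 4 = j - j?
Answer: sqrt(505168753007512644543805)/5056547470 ≈ 140.56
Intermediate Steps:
z(j) = 4 (z(j) = 4 + (j - j) = 4 + 0 = 4)
I = 72 (I = 68 + 4 = 72)
n(u) = 72/u
sqrt((-13717/20540 + n(138)/21407) + (14944 - 1*(-4814))) = sqrt((-13717/20540 + (72/138)/21407) + (14944 - 1*(-4814))) = sqrt((-13717*1/20540 + (72*(1/138))*(1/21407)) + (14944 + 4814)) = sqrt((-13717/20540 + (12/23)*(1/21407)) + 19758) = sqrt((-13717/20540 + 12/492361) + 19758) = sqrt(-6753469357/10113094940 + 19758) = sqrt(199807776355163/10113094940) = sqrt(505168753007512644543805)/5056547470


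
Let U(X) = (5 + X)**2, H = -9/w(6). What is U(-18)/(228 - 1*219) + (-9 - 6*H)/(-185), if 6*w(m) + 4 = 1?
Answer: 32318/1665 ≈ 19.410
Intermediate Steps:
w(m) = -1/2 (w(m) = -2/3 + (1/6)*1 = -2/3 + 1/6 = -1/2)
H = 18 (H = -9/(-1/2) = -9*(-2) = 18)
U(-18)/(228 - 1*219) + (-9 - 6*H)/(-185) = (5 - 18)**2/(228 - 1*219) + (-9 - 6*18)/(-185) = (-13)**2/(228 - 219) + (-9 - 108)*(-1/185) = 169/9 - 117*(-1/185) = 169*(1/9) + 117/185 = 169/9 + 117/185 = 32318/1665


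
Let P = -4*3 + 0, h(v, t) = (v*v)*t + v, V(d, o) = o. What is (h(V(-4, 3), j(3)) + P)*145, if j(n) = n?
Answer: 2610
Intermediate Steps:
h(v, t) = v + t*v² (h(v, t) = v²*t + v = t*v² + v = v + t*v²)
P = -12 (P = -12 + 0 = -12)
(h(V(-4, 3), j(3)) + P)*145 = (3*(1 + 3*3) - 12)*145 = (3*(1 + 9) - 12)*145 = (3*10 - 12)*145 = (30 - 12)*145 = 18*145 = 2610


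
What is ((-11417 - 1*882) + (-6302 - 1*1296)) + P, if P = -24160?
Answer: -44057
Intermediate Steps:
((-11417 - 1*882) + (-6302 - 1*1296)) + P = ((-11417 - 1*882) + (-6302 - 1*1296)) - 24160 = ((-11417 - 882) + (-6302 - 1296)) - 24160 = (-12299 - 7598) - 24160 = -19897 - 24160 = -44057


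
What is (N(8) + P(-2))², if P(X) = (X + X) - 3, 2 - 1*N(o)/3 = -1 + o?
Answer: 484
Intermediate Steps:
N(o) = 9 - 3*o (N(o) = 6 - 3*(-1 + o) = 6 + (3 - 3*o) = 9 - 3*o)
P(X) = -3 + 2*X (P(X) = 2*X - 3 = -3 + 2*X)
(N(8) + P(-2))² = ((9 - 3*8) + (-3 + 2*(-2)))² = ((9 - 24) + (-3 - 4))² = (-15 - 7)² = (-22)² = 484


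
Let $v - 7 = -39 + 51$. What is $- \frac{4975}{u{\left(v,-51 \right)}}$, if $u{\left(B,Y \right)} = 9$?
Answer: $- \frac{4975}{9} \approx -552.78$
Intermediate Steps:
$v = 19$ ($v = 7 + \left(-39 + 51\right) = 7 + 12 = 19$)
$- \frac{4975}{u{\left(v,-51 \right)}} = - \frac{4975}{9}$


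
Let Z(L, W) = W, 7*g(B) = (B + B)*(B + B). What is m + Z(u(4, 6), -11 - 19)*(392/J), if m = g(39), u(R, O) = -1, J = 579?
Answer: 1146772/1351 ≈ 848.83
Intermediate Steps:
g(B) = 4*B**2/7 (g(B) = ((B + B)*(B + B))/7 = ((2*B)*(2*B))/7 = (4*B**2)/7 = 4*B**2/7)
m = 6084/7 (m = (4/7)*39**2 = (4/7)*1521 = 6084/7 ≈ 869.14)
m + Z(u(4, 6), -11 - 19)*(392/J) = 6084/7 + (-11 - 19)*(392/579) = 6084/7 - 11760/579 = 6084/7 - 30*392/579 = 6084/7 - 3920/193 = 1146772/1351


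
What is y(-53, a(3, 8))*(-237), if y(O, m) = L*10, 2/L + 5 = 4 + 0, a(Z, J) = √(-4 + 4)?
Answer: 4740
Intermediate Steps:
a(Z, J) = 0 (a(Z, J) = √0 = 0)
L = -2 (L = 2/(-5 + (4 + 0)) = 2/(-5 + 4) = 2/(-1) = 2*(-1) = -2)
y(O, m) = -20 (y(O, m) = -2*10 = -20)
y(-53, a(3, 8))*(-237) = -20*(-237) = 4740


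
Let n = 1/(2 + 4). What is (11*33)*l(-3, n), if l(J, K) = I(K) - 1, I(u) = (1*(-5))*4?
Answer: -7623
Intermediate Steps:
I(u) = -20 (I(u) = -5*4 = -20)
n = ⅙ (n = 1/6 = ⅙ ≈ 0.16667)
l(J, K) = -21 (l(J, K) = -20 - 1 = -21)
(11*33)*l(-3, n) = (11*33)*(-21) = 363*(-21) = -7623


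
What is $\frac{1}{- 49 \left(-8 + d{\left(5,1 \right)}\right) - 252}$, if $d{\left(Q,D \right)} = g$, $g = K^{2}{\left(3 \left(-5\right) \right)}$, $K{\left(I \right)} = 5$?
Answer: $- \frac{1}{1085} \approx -0.00092166$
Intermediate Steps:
$g = 25$ ($g = 5^{2} = 25$)
$d{\left(Q,D \right)} = 25$
$\frac{1}{- 49 \left(-8 + d{\left(5,1 \right)}\right) - 252} = \frac{1}{- 49 \left(-8 + 25\right) - 252} = \frac{1}{\left(-49\right) 17 - 252} = \frac{1}{-833 - 252} = \frac{1}{-1085} = - \frac{1}{1085}$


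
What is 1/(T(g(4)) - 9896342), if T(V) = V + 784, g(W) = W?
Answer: -1/9895554 ≈ -1.0106e-7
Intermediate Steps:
T(V) = 784 + V
1/(T(g(4)) - 9896342) = 1/((784 + 4) - 9896342) = 1/(788 - 9896342) = 1/(-9895554) = -1/9895554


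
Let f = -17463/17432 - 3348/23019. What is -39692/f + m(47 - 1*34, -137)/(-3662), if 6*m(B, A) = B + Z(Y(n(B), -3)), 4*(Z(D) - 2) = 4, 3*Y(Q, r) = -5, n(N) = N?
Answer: 3240279540079108/93654252947 ≈ 34598.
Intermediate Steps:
Y(Q, r) = -5/3 (Y(Q, r) = (⅓)*(-5) = -5/3)
Z(D) = 3 (Z(D) = 2 + (¼)*4 = 2 + 1 = 3)
m(B, A) = ½ + B/6 (m(B, A) = (B + 3)/6 = (3 + B)/6 = ½ + B/6)
f = -153447711/133755736 (f = -17463*1/17432 - 3348*1/23019 = -17463/17432 - 1116/7673 = -153447711/133755736 ≈ -1.1472)
-39692/f + m(47 - 1*34, -137)/(-3662) = -39692/(-153447711/133755736) + (½ + (47 - 1*34)/6)/(-3662) = -39692*(-133755736/153447711) + (½ + (47 - 34)/6)*(-1/3662) = 5309032673312/153447711 + (½ + (⅙)*13)*(-1/3662) = 5309032673312/153447711 + (½ + 13/6)*(-1/3662) = 5309032673312/153447711 + (8/3)*(-1/3662) = 5309032673312/153447711 - 4/5493 = 3240279540079108/93654252947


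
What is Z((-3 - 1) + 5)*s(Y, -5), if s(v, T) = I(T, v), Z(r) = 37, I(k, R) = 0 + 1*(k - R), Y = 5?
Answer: -370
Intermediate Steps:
I(k, R) = k - R (I(k, R) = 0 + (k - R) = k - R)
s(v, T) = T - v
Z((-3 - 1) + 5)*s(Y, -5) = 37*(-5 - 1*5) = 37*(-5 - 5) = 37*(-10) = -370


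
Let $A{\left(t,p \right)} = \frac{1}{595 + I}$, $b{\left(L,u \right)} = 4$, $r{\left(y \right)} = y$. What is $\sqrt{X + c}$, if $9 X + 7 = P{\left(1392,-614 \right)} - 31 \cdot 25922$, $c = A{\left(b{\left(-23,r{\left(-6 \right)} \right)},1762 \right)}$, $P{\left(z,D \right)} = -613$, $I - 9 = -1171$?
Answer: $\frac{i \sqrt{354653089}}{63} \approx 298.92 i$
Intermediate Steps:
$I = -1162$ ($I = 9 - 1171 = -1162$)
$A{\left(t,p \right)} = - \frac{1}{567}$ ($A{\left(t,p \right)} = \frac{1}{595 - 1162} = \frac{1}{-567} = - \frac{1}{567}$)
$c = - \frac{1}{567} \approx -0.0017637$
$X = - \frac{804202}{9}$ ($X = - \frac{7}{9} + \frac{-613 - 31 \cdot 25922}{9} = - \frac{7}{9} + \frac{-613 - 803582}{9} = - \frac{7}{9} + \frac{1}{9} \left(-804195\right) = - \frac{7}{9} - 89355 = - \frac{804202}{9} \approx -89356.0$)
$\sqrt{X + c} = \sqrt{- \frac{804202}{9} - \frac{1}{567}} = \sqrt{- \frac{50664727}{567}} = \frac{i \sqrt{354653089}}{63}$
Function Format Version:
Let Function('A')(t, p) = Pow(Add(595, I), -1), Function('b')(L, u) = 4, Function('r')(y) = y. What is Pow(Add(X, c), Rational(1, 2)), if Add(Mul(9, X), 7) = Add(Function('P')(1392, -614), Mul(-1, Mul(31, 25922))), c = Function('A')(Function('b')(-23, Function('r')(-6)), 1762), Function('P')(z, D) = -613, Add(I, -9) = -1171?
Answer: Mul(Rational(1, 63), I, Pow(354653089, Rational(1, 2))) ≈ Mul(298.92, I)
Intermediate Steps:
I = -1162 (I = Add(9, -1171) = -1162)
Function('A')(t, p) = Rational(-1, 567) (Function('A')(t, p) = Pow(Add(595, -1162), -1) = Pow(-567, -1) = Rational(-1, 567))
c = Rational(-1, 567) ≈ -0.0017637
X = Rational(-804202, 9) (X = Add(Rational(-7, 9), Mul(Rational(1, 9), Add(-613, Mul(-1, Mul(31, 25922))))) = Add(Rational(-7, 9), Mul(Rational(1, 9), Add(-613, Mul(-1, 803582)))) = Add(Rational(-7, 9), Mul(Rational(1, 9), Add(-613, -803582))) = Add(Rational(-7, 9), Mul(Rational(1, 9), -804195)) = Add(Rational(-7, 9), -89355) = Rational(-804202, 9) ≈ -89356.)
Pow(Add(X, c), Rational(1, 2)) = Pow(Add(Rational(-804202, 9), Rational(-1, 567)), Rational(1, 2)) = Pow(Rational(-50664727, 567), Rational(1, 2)) = Mul(Rational(1, 63), I, Pow(354653089, Rational(1, 2)))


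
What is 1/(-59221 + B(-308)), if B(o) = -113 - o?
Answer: -1/59026 ≈ -1.6942e-5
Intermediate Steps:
1/(-59221 + B(-308)) = 1/(-59221 + (-113 - 1*(-308))) = 1/(-59221 + (-113 + 308)) = 1/(-59221 + 195) = 1/(-59026) = -1/59026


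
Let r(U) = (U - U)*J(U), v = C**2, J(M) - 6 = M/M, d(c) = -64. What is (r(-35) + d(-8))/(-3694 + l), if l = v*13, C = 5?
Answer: 64/3369 ≈ 0.018997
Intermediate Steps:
J(M) = 7 (J(M) = 6 + M/M = 6 + 1 = 7)
v = 25 (v = 5**2 = 25)
r(U) = 0 (r(U) = (U - U)*7 = 0*7 = 0)
l = 325 (l = 25*13 = 325)
(r(-35) + d(-8))/(-3694 + l) = (0 - 64)/(-3694 + 325) = -64/(-3369) = -64*(-1/3369) = 64/3369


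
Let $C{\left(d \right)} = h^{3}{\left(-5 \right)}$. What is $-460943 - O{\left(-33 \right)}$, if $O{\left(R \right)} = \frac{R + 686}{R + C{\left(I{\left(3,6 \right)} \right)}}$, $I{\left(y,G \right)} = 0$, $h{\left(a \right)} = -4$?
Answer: $- \frac{44710818}{97} \approx -4.6094 \cdot 10^{5}$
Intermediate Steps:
$C{\left(d \right)} = -64$ ($C{\left(d \right)} = \left(-4\right)^{3} = -64$)
$O{\left(R \right)} = \frac{686 + R}{-64 + R}$ ($O{\left(R \right)} = \frac{R + 686}{R - 64} = \frac{686 + R}{-64 + R}$)
$-460943 - O{\left(-33 \right)} = -460943 - \frac{686 - 33}{-64 - 33} = -460943 - \frac{1}{-97} \cdot 653 = -460943 - \left(- \frac{1}{97}\right) 653 = -460943 - - \frac{653}{97} = -460943 + \frac{653}{97} = - \frac{44710818}{97}$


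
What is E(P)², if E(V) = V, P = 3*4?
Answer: 144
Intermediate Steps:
P = 12
E(P)² = 12² = 144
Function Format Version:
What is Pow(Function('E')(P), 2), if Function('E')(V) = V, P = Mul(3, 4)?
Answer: 144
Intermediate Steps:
P = 12
Pow(Function('E')(P), 2) = Pow(12, 2) = 144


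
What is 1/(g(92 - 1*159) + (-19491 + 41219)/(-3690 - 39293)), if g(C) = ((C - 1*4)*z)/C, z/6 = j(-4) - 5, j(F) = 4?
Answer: -2879861/19766534 ≈ -0.14569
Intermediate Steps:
z = -6 (z = 6*(4 - 5) = 6*(-1) = -6)
g(C) = (24 - 6*C)/C (g(C) = ((C - 1*4)*(-6))/C = ((C - 4)*(-6))/C = ((-4 + C)*(-6))/C = (24 - 6*C)/C)
1/(g(92 - 1*159) + (-19491 + 41219)/(-3690 - 39293)) = 1/((-6 + 24/(92 - 1*159)) + (-19491 + 41219)/(-3690 - 39293)) = 1/((-6 + 24/(92 - 159)) + 21728/(-42983)) = 1/((-6 + 24/(-67)) + 21728*(-1/42983)) = 1/((-6 + 24*(-1/67)) - 21728/42983) = 1/((-6 - 24/67) - 21728/42983) = 1/(-426/67 - 21728/42983) = 1/(-19766534/2879861) = -2879861/19766534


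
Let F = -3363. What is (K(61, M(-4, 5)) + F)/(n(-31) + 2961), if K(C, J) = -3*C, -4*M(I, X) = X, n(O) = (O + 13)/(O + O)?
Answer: -6107/5100 ≈ -1.1975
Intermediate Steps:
n(O) = (13 + O)/(2*O) (n(O) = (13 + O)/((2*O)) = (13 + O)*(1/(2*O)) = (13 + O)/(2*O))
M(I, X) = -X/4
(K(61, M(-4, 5)) + F)/(n(-31) + 2961) = (-3*61 - 3363)/((½)*(13 - 31)/(-31) + 2961) = (-183 - 3363)/((½)*(-1/31)*(-18) + 2961) = -3546/(9/31 + 2961) = -3546/91800/31 = -3546*31/91800 = -6107/5100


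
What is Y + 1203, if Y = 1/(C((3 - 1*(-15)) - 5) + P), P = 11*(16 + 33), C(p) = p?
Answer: 664057/552 ≈ 1203.0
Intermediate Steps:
P = 539 (P = 11*49 = 539)
Y = 1/552 (Y = 1/(((3 - 1*(-15)) - 5) + 539) = 1/(((3 + 15) - 5) + 539) = 1/((18 - 5) + 539) = 1/(13 + 539) = 1/552 ≈ 0.0018116)
Y + 1203 = 1/552 + 1203 = 664057/552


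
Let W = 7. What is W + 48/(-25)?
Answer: 127/25 ≈ 5.0800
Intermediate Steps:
W + 48/(-25) = 7 + 48/(-25) = 7 - 1/25*48 = 7 - 48/25 = 127/25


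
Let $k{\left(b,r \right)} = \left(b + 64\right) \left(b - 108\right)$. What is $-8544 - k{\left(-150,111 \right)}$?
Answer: $-30732$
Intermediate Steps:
$k{\left(b,r \right)} = \left(-108 + b\right) \left(64 + b\right)$ ($k{\left(b,r \right)} = \left(64 + b\right) \left(-108 + b\right) = \left(-108 + b\right) \left(64 + b\right)$)
$-8544 - k{\left(-150,111 \right)} = -8544 - \left(-6912 + \left(-150\right)^{2} - -6600\right) = -8544 - \left(-6912 + 22500 + 6600\right) = -8544 - 22188 = -30732$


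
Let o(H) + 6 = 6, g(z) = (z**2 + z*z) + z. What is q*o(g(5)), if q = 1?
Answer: 0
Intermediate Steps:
g(z) = z + 2*z**2 (g(z) = (z**2 + z**2) + z = 2*z**2 + z = z + 2*z**2)
o(H) = 0 (o(H) = -6 + 6 = 0)
q*o(g(5)) = 1*0 = 0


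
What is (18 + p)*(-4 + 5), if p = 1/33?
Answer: 595/33 ≈ 18.030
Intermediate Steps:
p = 1/33 ≈ 0.030303
(18 + p)*(-4 + 5) = (18 + 1/33)*(-4 + 5) = (595/33)*1 = 595/33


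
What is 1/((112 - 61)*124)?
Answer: 1/6324 ≈ 0.00015813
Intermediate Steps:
1/((112 - 61)*124) = 1/(51*124) = 1/6324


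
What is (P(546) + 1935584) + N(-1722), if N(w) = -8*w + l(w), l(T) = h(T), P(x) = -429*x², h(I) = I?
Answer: -125944126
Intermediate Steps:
l(T) = T
N(w) = -7*w (N(w) = -8*w + w = -7*w)
(P(546) + 1935584) + N(-1722) = (-429*546² + 1935584) - 7*(-1722) = (-429*298116 + 1935584) + 12054 = (-127891764 + 1935584) + 12054 = -125956180 + 12054 = -125944126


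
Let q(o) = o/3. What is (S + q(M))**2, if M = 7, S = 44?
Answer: 19321/9 ≈ 2146.8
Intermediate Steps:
q(o) = o/3 (q(o) = o*(1/3) = o/3)
(S + q(M))**2 = (44 + (1/3)*7)**2 = (44 + 7/3)**2 = (139/3)**2 = 19321/9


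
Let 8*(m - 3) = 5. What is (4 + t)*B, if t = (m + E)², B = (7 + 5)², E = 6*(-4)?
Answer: 241425/4 ≈ 60356.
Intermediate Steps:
E = -24
B = 144 (B = 12² = 144)
m = 29/8 (m = 3 + (⅛)*5 = 3 + 5/8 = 29/8 ≈ 3.6250)
t = 26569/64 (t = (29/8 - 24)² = (-163/8)² = 26569/64 ≈ 415.14)
(4 + t)*B = (4 + 26569/64)*144 = (26825/64)*144 = 241425/4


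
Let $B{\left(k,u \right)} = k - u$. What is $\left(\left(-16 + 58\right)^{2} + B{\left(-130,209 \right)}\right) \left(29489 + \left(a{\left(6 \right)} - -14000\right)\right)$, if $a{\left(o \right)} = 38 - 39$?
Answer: $61970400$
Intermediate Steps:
$a{\left(o \right)} = -1$ ($a{\left(o \right)} = 38 - 39 = -1$)
$\left(\left(-16 + 58\right)^{2} + B{\left(-130,209 \right)}\right) \left(29489 + \left(a{\left(6 \right)} - -14000\right)\right) = \left(\left(-16 + 58\right)^{2} - 339\right) \left(29489 - -13999\right) = \left(42^{2} - 339\right) \left(29489 + \left(-1 + 14000\right)\right) = \left(1764 - 339\right) \left(29489 + 13999\right) = 1425 \cdot 43488 = 61970400$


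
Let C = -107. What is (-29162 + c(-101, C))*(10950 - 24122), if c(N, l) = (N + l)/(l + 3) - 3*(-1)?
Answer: 384056004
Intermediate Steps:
c(N, l) = 3 + (N + l)/(3 + l) (c(N, l) = (N + l)/(3 + l) + 3 = 3 + (N + l)/(3 + l))
(-29162 + c(-101, C))*(10950 - 24122) = (-29162 + (9 - 101 + 4*(-107))/(3 - 107))*(10950 - 24122) = (-29162 + (9 - 101 - 428)/(-104))*(-13172) = (-29162 - 1/104*(-520))*(-13172) = (-29162 + 5)*(-13172) = -29157*(-13172) = 384056004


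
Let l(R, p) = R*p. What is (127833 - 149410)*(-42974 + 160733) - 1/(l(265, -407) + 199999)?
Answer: -234127394331793/92144 ≈ -2.5409e+9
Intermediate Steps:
(127833 - 149410)*(-42974 + 160733) - 1/(l(265, -407) + 199999) = (127833 - 149410)*(-42974 + 160733) - 1/(265*(-407) + 199999) = -21577*117759 - 1/(-107855 + 199999) = -2540885943 - 1/92144 = -234127394331793/92144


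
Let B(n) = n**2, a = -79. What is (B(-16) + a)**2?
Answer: 31329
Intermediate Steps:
(B(-16) + a)**2 = ((-16)**2 - 79)**2 = (256 - 79)**2 = 177**2 = 31329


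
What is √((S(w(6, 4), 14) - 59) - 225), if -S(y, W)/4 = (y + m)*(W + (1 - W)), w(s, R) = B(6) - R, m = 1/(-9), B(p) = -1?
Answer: 2*I*√593/3 ≈ 16.234*I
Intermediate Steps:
m = -⅑ ≈ -0.11111
w(s, R) = -1 - R
S(y, W) = 4/9 - 4*y (S(y, W) = -4*(y - ⅑)*(W + (1 - W)) = -4*(-⅑ + y) = 4/9 - 4*y)
√((S(w(6, 4), 14) - 59) - 225) = √(((4/9 - 4*(-1 - 1*4)) - 59) - 225) = √(((4/9 - 4*(-1 - 4)) - 59) - 225) = √(((4/9 - 4*(-5)) - 59) - 225) = √(((4/9 + 20) - 59) - 225) = √((184/9 - 59) - 225) = √(-347/9 - 225) = √(-2372/9) = 2*I*√593/3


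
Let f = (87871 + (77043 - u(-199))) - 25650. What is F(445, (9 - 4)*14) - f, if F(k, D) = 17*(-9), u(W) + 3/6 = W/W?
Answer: -278833/2 ≈ -1.3942e+5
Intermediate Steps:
u(W) = ½ (u(W) = -½ + W/W = -½ + 1 = ½)
F(k, D) = -153
f = 278527/2 (f = (87871 + (77043 - 1*½)) - 25650 = (87871 + (77043 - ½)) - 25650 = (87871 + 154085/2) - 25650 = 329827/2 - 25650 = 278527/2 ≈ 1.3926e+5)
F(445, (9 - 4)*14) - f = -153 - 1*278527/2 = -153 - 278527/2 = -278833/2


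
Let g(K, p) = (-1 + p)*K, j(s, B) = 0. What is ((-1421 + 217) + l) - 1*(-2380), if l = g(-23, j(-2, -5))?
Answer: 1199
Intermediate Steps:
g(K, p) = K*(-1 + p)
l = 23 (l = -23*(-1 + 0) = -23*(-1) = 23)
((-1421 + 217) + l) - 1*(-2380) = ((-1421 + 217) + 23) - 1*(-2380) = (-1204 + 23) + 2380 = -1181 + 2380 = 1199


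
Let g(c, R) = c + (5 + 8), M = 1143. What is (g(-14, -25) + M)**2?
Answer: 1304164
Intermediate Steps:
g(c, R) = 13 + c (g(c, R) = c + 13 = 13 + c)
(g(-14, -25) + M)**2 = ((13 - 14) + 1143)**2 = (-1 + 1143)**2 = 1142**2 = 1304164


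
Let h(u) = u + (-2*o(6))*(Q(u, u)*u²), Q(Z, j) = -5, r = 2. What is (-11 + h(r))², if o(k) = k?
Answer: 53361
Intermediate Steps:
h(u) = u + 60*u² (h(u) = u + (-2*6)*(-5*u²) = u - (-60)*u² = u + 60*u²)
(-11 + h(r))² = (-11 + 2*(1 + 60*2))² = (-11 + 2*(1 + 120))² = (-11 + 2*121)² = (-11 + 242)² = 231² = 53361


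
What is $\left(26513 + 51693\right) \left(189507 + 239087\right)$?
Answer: $33518622364$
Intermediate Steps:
$\left(26513 + 51693\right) \left(189507 + 239087\right) = 78206 \cdot 428594 = 33518622364$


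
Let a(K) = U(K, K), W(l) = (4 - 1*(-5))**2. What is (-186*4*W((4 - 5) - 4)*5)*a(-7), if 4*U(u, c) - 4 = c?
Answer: 225990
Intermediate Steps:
U(u, c) = 1 + c/4
W(l) = 81 (W(l) = (4 + 5)**2 = 9**2 = 81)
a(K) = 1 + K/4
(-186*4*W((4 - 5) - 4)*5)*a(-7) = (-186*4*81*5)*(1 + (1/4)*(-7)) = (-60264*5)*(1 - 7/4) = -186*1620*(-3/4) = -301320*(-3/4) = 225990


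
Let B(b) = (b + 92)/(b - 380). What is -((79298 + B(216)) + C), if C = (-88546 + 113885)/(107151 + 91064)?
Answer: -644425952214/8126815 ≈ -79296.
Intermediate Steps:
B(b) = (92 + b)/(-380 + b)
C = 25339/198215 ≈ 0.12784
-((79298 + B(216)) + C) = -((79298 + (92 + 216)/(-380 + 216)) + 25339/198215) = -((79298 + 308/(-164)) + 25339/198215) = -((79298 - 1/164*308) + 25339/198215) = -((79298 - 77/41) + 25339/198215) = -(3251141/41 + 25339/198215) = -1*644425952214/8126815 = -644425952214/8126815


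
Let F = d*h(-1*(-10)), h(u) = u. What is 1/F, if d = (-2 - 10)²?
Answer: 1/1440 ≈ 0.00069444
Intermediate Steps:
d = 144 (d = (-12)² = 144)
F = 1440 (F = 144*(-1*(-10)) = 144*10 = 1440)
1/F = 1/1440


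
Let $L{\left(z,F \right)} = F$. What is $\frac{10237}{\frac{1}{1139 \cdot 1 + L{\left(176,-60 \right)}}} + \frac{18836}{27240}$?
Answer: $\frac{75221378339}{6810} \approx 1.1046 \cdot 10^{7}$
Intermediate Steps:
$\frac{10237}{\frac{1}{1139 \cdot 1 + L{\left(176,-60 \right)}}} + \frac{18836}{27240} = \frac{10237}{\frac{1}{1139 \cdot 1 - 60}} + \frac{18836}{27240} = \frac{10237}{\frac{1}{1139 - 60}} + 18836 \cdot \frac{1}{27240} = \frac{10237}{\frac{1}{1079}} + \frac{4709}{6810} = 10237 \frac{1}{\frac{1}{1079}} + \frac{4709}{6810} = 10237 \cdot 1079 + \frac{4709}{6810} = 11045723 + \frac{4709}{6810} = \frac{75221378339}{6810}$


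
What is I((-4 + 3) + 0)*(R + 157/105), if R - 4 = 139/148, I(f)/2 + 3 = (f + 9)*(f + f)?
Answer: -1899829/7770 ≈ -244.51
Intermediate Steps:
I(f) = -6 + 4*f*(9 + f) (I(f) = -6 + 2*((f + 9)*(f + f)) = -6 + 2*((9 + f)*(2*f)) = -6 + 2*(2*f*(9 + f)) = -6 + 4*f*(9 + f))
R = 731/148 (R = 4 + 139/148 = 731/148 ≈ 4.9392)
I((-4 + 3) + 0)*(R + 157/105) = (-6 + 4*((-4 + 3) + 0)² + 36*((-4 + 3) + 0))*(731/148 + 157/105) = (-6 + 4*(-1 + 0)² + 36*(-1 + 0))*(731/148 + 157*(1/105)) = (-6 + 4*(-1)² + 36*(-1))*(731/148 + 157/105) = (-6 + 4*1 - 36)*(99991/15540) = (-6 + 4 - 36)*(99991/15540) = -38*99991/15540 = -1899829/7770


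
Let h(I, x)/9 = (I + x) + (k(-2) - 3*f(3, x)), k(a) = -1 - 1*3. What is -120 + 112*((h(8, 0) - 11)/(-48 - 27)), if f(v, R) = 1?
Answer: -8776/75 ≈ -117.01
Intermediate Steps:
k(a) = -4 (k(a) = -1 - 3 = -4)
h(I, x) = -63 + 9*I + 9*x (h(I, x) = 9*((I + x) + (-4 - 3*1)) = 9*((I + x) + (-4 - 3)) = 9*((I + x) - 7) = 9*(-7 + I + x) = -63 + 9*I + 9*x)
-120 + 112*((h(8, 0) - 11)/(-48 - 27)) = -120 + 112*(((-63 + 9*8 + 9*0) - 11)/(-48 - 27)) = -120 + 112*(((-63 + 72 + 0) - 11)/(-75)) = -120 + 112*((9 - 11)*(-1/75)) = -120 + 112*(-2*(-1/75)) = -120 + 112*(2/75) = -120 + 224/75 = -8776/75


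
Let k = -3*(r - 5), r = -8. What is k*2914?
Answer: 113646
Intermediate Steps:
k = 39 (k = -3*(-8 - 5) = -3*(-13) = 39)
k*2914 = 39*2914 = 113646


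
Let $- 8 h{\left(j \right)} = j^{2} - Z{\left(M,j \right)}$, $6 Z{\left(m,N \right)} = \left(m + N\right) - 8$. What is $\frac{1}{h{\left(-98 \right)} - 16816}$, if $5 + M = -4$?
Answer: $- \frac{48}{864907} \approx -5.5497 \cdot 10^{-5}$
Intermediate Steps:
$M = -9$ ($M = -5 - 4 = -9$)
$Z{\left(m,N \right)} = - \frac{4}{3} + \frac{N}{6} + \frac{m}{6}$ ($Z{\left(m,N \right)} = \frac{\left(m + N\right) - 8}{6} = \frac{\left(N + m\right) - 8}{6} = \frac{-8 + N + m}{6} = - \frac{4}{3} + \frac{N}{6} + \frac{m}{6}$)
$h{\left(j \right)} = - \frac{17}{48} - \frac{j^{2}}{8} + \frac{j}{48}$ ($h{\left(j \right)} = - \frac{j^{2} - \left(- \frac{4}{3} + \frac{j}{6} + \frac{1}{6} \left(-9\right)\right)}{8} = - \frac{j^{2} - \left(- \frac{4}{3} + \frac{j}{6} - \frac{3}{2}\right)}{8} = - \frac{j^{2} - \left(- \frac{17}{6} + \frac{j}{6}\right)}{8} = - \frac{\frac{17}{6} + j^{2} - \frac{j}{6}}{8} = - \frac{17}{48} - \frac{j^{2}}{8} + \frac{j}{48}$)
$\frac{1}{h{\left(-98 \right)} - 16816} = \frac{1}{\left(- \frac{17}{48} - \frac{\left(-98\right)^{2}}{8} + \frac{1}{48} \left(-98\right)\right) - 16816} = \frac{1}{\left(- \frac{17}{48} - \frac{2401}{2} - \frac{49}{24}\right) - 16816} = \frac{1}{- \frac{57739}{48} - 16816} = \frac{1}{- \frac{864907}{48}} = - \frac{48}{864907}$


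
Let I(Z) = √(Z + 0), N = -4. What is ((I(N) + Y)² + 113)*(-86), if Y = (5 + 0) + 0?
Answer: -11524 - 1720*I ≈ -11524.0 - 1720.0*I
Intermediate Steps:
I(Z) = √Z
Y = 5 (Y = 5 + 0 = 5)
((I(N) + Y)² + 113)*(-86) = ((√(-4) + 5)² + 113)*(-86) = ((2*I + 5)² + 113)*(-86) = ((5 + 2*I)² + 113)*(-86) = (113 + (5 + 2*I)²)*(-86) = -9718 - 86*(5 + 2*I)²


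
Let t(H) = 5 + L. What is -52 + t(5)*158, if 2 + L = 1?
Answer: 580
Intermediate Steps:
L = -1 (L = -2 + 1 = -1)
t(H) = 4 (t(H) = 5 - 1 = 4)
-52 + t(5)*158 = -52 + 4*158 = -52 + 632 = 580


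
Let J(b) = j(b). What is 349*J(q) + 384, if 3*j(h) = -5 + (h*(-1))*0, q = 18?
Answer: -593/3 ≈ -197.67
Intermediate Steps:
j(h) = -5/3 (j(h) = (-5 + (h*(-1))*0)/3 = (-5 - h*0)/3 = (-5 + 0)/3 = (1/3)*(-5) = -5/3)
J(b) = -5/3
349*J(q) + 384 = 349*(-5/3) + 384 = -1745/3 + 384 = -593/3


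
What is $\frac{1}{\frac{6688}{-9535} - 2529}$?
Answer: $- \frac{9535}{24120703} \approx -0.0003953$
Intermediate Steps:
$\frac{1}{\frac{6688}{-9535} - 2529} = \frac{1}{6688 \left(- \frac{1}{9535}\right) - 2529} = \frac{1}{- \frac{6688}{9535} - 2529} = \frac{1}{- \frac{24120703}{9535}} = - \frac{9535}{24120703}$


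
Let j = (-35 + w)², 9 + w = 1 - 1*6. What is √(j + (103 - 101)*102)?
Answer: √2605 ≈ 51.039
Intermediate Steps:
w = -14 (w = -9 + (1 - 1*6) = -9 + (1 - 6) = -9 - 5 = -14)
j = 2401 (j = (-35 - 14)² = (-49)² = 2401)
√(j + (103 - 101)*102) = √(2401 + (103 - 101)*102) = √(2401 + 2*102) = √(2401 + 204) = √2605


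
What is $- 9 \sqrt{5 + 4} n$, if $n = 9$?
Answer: $-243$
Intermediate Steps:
$- 9 \sqrt{5 + 4} n = - 9 \sqrt{5 + 4} \cdot 9 = - 9 \sqrt{9} \cdot 9 = \left(-9\right) 3 \cdot 9 = \left(-27\right) 9 = -243$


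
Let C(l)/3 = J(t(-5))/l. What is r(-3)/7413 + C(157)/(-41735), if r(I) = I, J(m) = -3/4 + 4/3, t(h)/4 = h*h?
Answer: -26226877/64763872180 ≈ -0.00040496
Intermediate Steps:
t(h) = 4*h**2 (t(h) = 4*(h*h) = 4*h**2)
J(m) = 7/12 (J(m) = -3*1/4 + 4*(1/3) = -3/4 + 4/3 = 7/12)
C(l) = 7/(4*l) (C(l) = 3*(7/(12*l)) = 7/(4*l))
r(-3)/7413 + C(157)/(-41735) = -3/7413 + ((7/4)/157)/(-41735) = -3*1/7413 + ((7/4)*(1/157))*(-1/41735) = -1/2471 + (7/628)*(-1/41735) = -1/2471 - 7/26209580 = -26226877/64763872180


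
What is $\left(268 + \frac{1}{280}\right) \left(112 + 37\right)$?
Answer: $\frac{11181109}{280} \approx 39933.0$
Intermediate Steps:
$\left(268 + \frac{1}{280}\right) \left(112 + 37\right) = \left(268 + \frac{1}{280}\right) 149 = \frac{75041}{280} \cdot 149 = \frac{11181109}{280}$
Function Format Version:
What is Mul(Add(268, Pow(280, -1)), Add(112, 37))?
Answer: Rational(11181109, 280) ≈ 39933.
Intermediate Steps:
Mul(Add(268, Pow(280, -1)), Add(112, 37)) = Mul(Add(268, Rational(1, 280)), 149) = Mul(Rational(75041, 280), 149) = Rational(11181109, 280)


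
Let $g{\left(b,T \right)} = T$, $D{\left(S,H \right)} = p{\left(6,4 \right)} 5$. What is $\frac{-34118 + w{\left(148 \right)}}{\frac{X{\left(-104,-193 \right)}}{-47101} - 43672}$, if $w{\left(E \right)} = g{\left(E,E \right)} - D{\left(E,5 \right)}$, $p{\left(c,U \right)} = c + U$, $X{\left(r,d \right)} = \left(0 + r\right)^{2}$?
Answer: $\frac{400594005}{514251422} \approx 0.77899$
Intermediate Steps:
$X{\left(r,d \right)} = r^{2}$
$p{\left(c,U \right)} = U + c$
$D{\left(S,H \right)} = 50$ ($D{\left(S,H \right)} = \left(4 + 6\right) 5 = 10 \cdot 5 = 50$)
$w{\left(E \right)} = -50 + E$ ($w{\left(E \right)} = E - 50 = -50 + E$)
$\frac{-34118 + w{\left(148 \right)}}{\frac{X{\left(-104,-193 \right)}}{-47101} - 43672} = \frac{-34118 + \left(-50 + 148\right)}{\frac{\left(-104\right)^{2}}{-47101} - 43672} = \frac{-34118 + 98}{10816 \left(- \frac{1}{47101}\right) - 43672} = - \frac{34020}{- \frac{10816}{47101} - 43672} = - \frac{34020}{- \frac{2057005688}{47101}} = \left(-34020\right) \left(- \frac{47101}{2057005688}\right) = \frac{400594005}{514251422}$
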